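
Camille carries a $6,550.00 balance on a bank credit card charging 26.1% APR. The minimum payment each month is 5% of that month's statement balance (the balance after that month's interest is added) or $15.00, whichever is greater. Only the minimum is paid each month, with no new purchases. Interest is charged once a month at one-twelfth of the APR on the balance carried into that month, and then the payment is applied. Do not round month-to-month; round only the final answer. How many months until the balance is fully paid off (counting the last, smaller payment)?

131 months

Monthly rate r = 26.1%/12 = 2.175% = 0.02175.
While 5% of the post-interest balance exceeds $15.00, each month B ← (B·(1+r))·(1 − 0.05), i.e. B shrinks by the factor (1+r)·0.95 = 0.97066.
This holds for months 1–105. Entering month 106 the balance is $287.35; 5% of the post-interest balance is now below $15.00, so the flat $15.00 minimum applies from here.
From month 106 a fixed $15.00 at rate r clears $287.35 in 26 more payments. Total: 105 + 26 = 131 months.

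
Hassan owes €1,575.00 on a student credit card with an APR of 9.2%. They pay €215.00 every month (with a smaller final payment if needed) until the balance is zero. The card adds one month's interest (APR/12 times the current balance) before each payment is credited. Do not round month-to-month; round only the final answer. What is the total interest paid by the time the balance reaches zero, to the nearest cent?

Monthly rate r = 9.2%/12 = 0.766667% = 0.00766667.
Payoff takes n = ⌈−ln(1 − rB₀/P)/ln(1+r)⌉ = ⌈7.568⌉ = 8 payments; the last is €122.36.
Total paid = 7·€215.00 + €122.36 = €1,627.36.
Total interest = total paid − principal = €1,627.36 − €1,575.00 = €52.36.

€52.36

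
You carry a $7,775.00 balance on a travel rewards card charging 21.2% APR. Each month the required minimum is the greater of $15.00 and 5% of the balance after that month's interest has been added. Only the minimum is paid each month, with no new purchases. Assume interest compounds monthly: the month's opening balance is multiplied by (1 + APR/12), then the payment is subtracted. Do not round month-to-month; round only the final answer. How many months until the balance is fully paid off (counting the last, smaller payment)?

122 months

Monthly rate r = 21.2%/12 = 1.76667% = 0.0176667.
While 5% of the post-interest balance exceeds $15.00, each month B ← (B·(1+r))·(1 − 0.05), i.e. B shrinks by the factor (1+r)·0.95 = 0.96678.
This holds for months 1–97. Entering month 98 the balance is $293.51; 5% of the post-interest balance is now below $15.00, so the flat $15.00 minimum applies from here.
From month 98 a fixed $15.00 at rate r clears $293.51 in 25 more payments. Total: 97 + 25 = 122 months.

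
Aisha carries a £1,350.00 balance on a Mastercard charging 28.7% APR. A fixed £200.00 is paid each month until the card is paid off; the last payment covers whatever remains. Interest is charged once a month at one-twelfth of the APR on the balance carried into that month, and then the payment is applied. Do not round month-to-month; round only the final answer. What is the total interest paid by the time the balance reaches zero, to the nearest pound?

£140

Monthly rate r = 28.7%/12 = 2.39167% = 0.0239167.
Payoff takes n = ⌈−ln(1 − rB₀/P)/ln(1+r)⌉ = ⌈7.449⌉ = 8 payments; the last is £90.45.
Total paid = 7·£200.00 + £90.45 = £1,490.45.
Total interest = total paid − principal = £1,490.45 − £1,350.00 = £140.45.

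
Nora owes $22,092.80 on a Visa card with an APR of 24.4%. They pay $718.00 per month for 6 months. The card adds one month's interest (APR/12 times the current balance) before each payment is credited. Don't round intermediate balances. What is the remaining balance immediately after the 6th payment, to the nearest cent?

Monthly rate r = 24.4%/12 = 2.03333% = 0.0203333.
Each month: B ← B·(1+r) − $718.00.
Month 1: interest $449.22; balance after payment $21,824.02.
Month 2: interest $443.76; balance after payment $21,549.78.
Month 3: interest $438.18; balance after payment $21,269.95.
Month 4: interest $432.49; balance after payment $20,984.44.
Month 5: interest $426.68; balance after payment $20,693.13.
Month 6: interest $420.76; balance after payment $20,395.89.

$20,395.89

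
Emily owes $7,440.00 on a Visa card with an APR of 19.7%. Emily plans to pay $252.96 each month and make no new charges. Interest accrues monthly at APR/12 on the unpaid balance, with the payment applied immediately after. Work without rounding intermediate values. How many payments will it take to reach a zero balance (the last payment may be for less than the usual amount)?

41 months

Monthly rate r = 19.7%/12 = 1.64167% = 0.0164167.
Recurrence: B ← B·(1+r) − $252.96.
Month 1: interest $122.14; balance after payment $7,309.18.
Month 2: interest $119.99; balance after payment $7,176.21.
Closed form: n = −ln(1 − rB₀/P)/ln(1+r) = −ln(0.51716)/ln(1.01642) ≈ 40.496, so the balance reaches zero during payment 41.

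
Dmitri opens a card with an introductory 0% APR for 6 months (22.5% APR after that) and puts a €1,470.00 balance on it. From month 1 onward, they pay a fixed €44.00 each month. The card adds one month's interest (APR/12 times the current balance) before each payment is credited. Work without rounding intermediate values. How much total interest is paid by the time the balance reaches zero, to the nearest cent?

€502.72

Promo months 1–6 at r₀ = 0%/12 = 0; months 7+ at r₁ = 22.5%/12 = 0.01875.
After month 6 (no interest yet): B = €1,470.00 − 6·€44.00 = €1,206.00.
Then at r₁ with €44.00/mo: n₂ = −ln(1 − r₁·B/P)/ln(1+r₁) ≈ 38.83 → 39 more payments.
Total paid = 44·€44.00 + €36.72 = €1,972.72; interest = €1,972.72 − €1,470.00 = €502.72.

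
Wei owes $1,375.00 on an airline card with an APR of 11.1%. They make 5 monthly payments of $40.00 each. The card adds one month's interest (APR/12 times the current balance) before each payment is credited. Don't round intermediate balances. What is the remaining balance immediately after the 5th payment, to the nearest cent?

$1,236.05

Monthly rate r = 11.1%/12 = 0.925% = 0.00925.
Each month: B ← B·(1+r) − $40.00.
Month 1: interest $12.72; balance after payment $1,347.72.
Month 2: interest $12.47; balance after payment $1,320.19.
Month 3: interest $12.21; balance after payment $1,292.40.
Month 4: interest $11.95; balance after payment $1,264.35.
Month 5: interest $11.70; balance after payment $1,236.05.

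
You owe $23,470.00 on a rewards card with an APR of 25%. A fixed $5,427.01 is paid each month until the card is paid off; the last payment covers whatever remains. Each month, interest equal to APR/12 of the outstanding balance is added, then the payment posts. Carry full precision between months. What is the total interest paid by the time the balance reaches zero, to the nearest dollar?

Monthly rate r = 25%/12 = 2.08333% = 0.0208333.
Payoff takes n = ⌈−ln(1 − rB₀/P)/ln(1+r)⌉ = ⌈4.579⌉ = 5 payments; the last is $3,156.33.
Total paid = 4·$5,427.01 + $3,156.33 = $24,864.37.
Total interest = total paid − principal = $24,864.37 − $23,470.00 = $1,394.37.

$1,394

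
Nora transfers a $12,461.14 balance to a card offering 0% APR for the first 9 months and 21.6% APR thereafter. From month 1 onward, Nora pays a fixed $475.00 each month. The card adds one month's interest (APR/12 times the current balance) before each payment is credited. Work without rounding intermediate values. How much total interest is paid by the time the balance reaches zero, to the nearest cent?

$1,702.48

Promo months 1–9 at r₀ = 0%/12 = 0; months 10+ at r₁ = 21.6%/12 = 0.018.
After month 9 (no interest yet): B = $12,461.14 − 9·$475.00 = $8,186.14.
Then at r₁ with $475.00/mo: n₂ = −ln(1 − r₁·B/P)/ln(1+r₁) ≈ 20.82 → 21 more payments.
Total paid = 29·$475.00 + $388.62 = $14,163.62; interest = $14,163.62 − $12,461.14 = $1,702.48.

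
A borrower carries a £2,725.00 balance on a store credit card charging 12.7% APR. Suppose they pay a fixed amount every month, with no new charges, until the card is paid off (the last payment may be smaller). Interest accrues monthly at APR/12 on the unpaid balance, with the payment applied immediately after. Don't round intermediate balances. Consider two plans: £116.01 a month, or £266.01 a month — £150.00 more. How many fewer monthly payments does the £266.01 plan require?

17 fewer payments

Monthly rate r = 12.7%/12 = 1.05833% = 0.0105833.
At £116.01/mo: n = ⌈−ln(1 − rB₀/P)/ln(1+r)⌉ = 28 payments (last £17.30); total interest = total paid − £2,725.00 = £424.57.
At £266.01/mo: 11 payments (last £239.61); total interest £174.71.
Payments saved = 28 − 11 = 17.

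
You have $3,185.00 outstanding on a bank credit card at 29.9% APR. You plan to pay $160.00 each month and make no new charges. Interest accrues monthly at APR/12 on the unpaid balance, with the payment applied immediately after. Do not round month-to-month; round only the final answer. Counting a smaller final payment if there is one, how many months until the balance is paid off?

Monthly rate r = 29.9%/12 = 2.49167% = 0.0249167.
Recurrence: B ← B·(1+r) − $160.00.
Month 1: interest $79.36; balance after payment $3,104.36.
Month 2: interest $77.35; balance after payment $3,021.71.
Closed form: n = −ln(1 − rB₀/P)/ln(1+r) = −ln(0.504)/ln(1.02492) ≈ 27.840, so the balance reaches zero during payment 28.

28 payments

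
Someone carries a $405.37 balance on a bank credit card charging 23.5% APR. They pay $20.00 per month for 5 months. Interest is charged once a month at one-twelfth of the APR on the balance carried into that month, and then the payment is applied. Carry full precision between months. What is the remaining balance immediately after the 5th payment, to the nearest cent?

Monthly rate r = 23.5%/12 = 1.95833% = 0.0195833.
Each month: B ← B·(1+r) − $20.00.
Month 1: interest $7.94; balance after payment $393.31.
Month 2: interest $7.70; balance after payment $381.01.
Month 3: interest $7.46; balance after payment $368.47.
Month 4: interest $7.22; balance after payment $355.69.
Month 5: interest $6.97; balance after payment $342.65.

$342.65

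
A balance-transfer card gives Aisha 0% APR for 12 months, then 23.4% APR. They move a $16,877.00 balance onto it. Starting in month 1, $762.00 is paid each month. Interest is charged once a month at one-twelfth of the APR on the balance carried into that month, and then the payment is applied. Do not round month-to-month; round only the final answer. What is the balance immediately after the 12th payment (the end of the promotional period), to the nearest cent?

$7,733.00

Promo months 1–12 at r₀ = 0%/12 = 0; months 13+ at r₁ = 23.4%/12 = 0.0195.
After month 12 (no interest yet): B = $16,877.00 − 12·$762.00 = $7,733.00.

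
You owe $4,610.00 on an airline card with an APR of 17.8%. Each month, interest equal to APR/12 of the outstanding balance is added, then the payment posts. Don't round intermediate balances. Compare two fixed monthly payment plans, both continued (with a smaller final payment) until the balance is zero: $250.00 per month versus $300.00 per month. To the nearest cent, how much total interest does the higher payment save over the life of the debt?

$154.75

Monthly rate r = 17.8%/12 = 1.48333% = 0.0148333.
At $250.00/mo: n = ⌈−ln(1 − rB₀/P)/ln(1+r)⌉ = 22 payments (last $175.96); total interest = total paid − $4,610.00 = $815.96.
At $300.00/mo: 18 payments (last $171.21); total interest $661.21.
Interest saved = $815.96 − $661.21 = $154.75.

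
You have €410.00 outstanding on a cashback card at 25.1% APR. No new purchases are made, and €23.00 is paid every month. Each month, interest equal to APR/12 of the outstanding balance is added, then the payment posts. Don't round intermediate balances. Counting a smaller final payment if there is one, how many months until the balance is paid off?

Monthly rate r = 25.1%/12 = 2.09167% = 0.0209167.
Recurrence: B ← B·(1+r) − €23.00.
Month 1: interest €8.58; balance after payment €395.58.
Month 2: interest €8.27; balance after payment €380.85.
Closed form: n = −ln(1 − rB₀/P)/ln(1+r) = −ln(0.62714)/ln(1.02092) ≈ 22.540, so the balance reaches zero during payment 23.

23 months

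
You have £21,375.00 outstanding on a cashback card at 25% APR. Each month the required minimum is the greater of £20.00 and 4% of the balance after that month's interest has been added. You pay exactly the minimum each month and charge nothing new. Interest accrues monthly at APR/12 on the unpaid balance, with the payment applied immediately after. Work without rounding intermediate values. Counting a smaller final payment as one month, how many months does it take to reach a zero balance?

222 months

Monthly rate r = 25%/12 = 2.08333% = 0.0208333.
While 4% of the post-interest balance exceeds £20.00, each month B ← (B·(1+r))·(1 − 0.04), i.e. B shrinks by the factor (1+r)·0.96 = 0.98.
This holds for months 1–187. Entering month 188 the balance is £488.86; 4% of the post-interest balance is now below £20.00, so the flat £20.00 minimum applies from here.
From month 188 a fixed £20.00 at rate r clears £488.86 in 35 more payments. Total: 187 + 35 = 222 months.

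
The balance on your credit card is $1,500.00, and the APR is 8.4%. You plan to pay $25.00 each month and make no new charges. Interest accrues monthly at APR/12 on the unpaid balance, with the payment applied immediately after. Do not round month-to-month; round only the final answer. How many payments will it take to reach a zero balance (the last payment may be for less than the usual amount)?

Monthly rate r = 8.4%/12 = 0.7% = 0.007.
Recurrence: B ← B·(1+r) − $25.00.
Month 1: interest $10.50; balance after payment $1,485.50.
Month 2: interest $10.40; balance after payment $1,470.90.
Closed form: n = −ln(1 − rB₀/P)/ln(1+r) = −ln(0.58)/ln(1.007) ≈ 78.090, so the balance reaches zero during payment 79.

79 payments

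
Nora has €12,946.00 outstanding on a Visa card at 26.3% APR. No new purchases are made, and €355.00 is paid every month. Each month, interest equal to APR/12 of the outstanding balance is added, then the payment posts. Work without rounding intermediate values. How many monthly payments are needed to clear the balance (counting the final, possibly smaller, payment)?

Monthly rate r = 26.3%/12 = 2.19167% = 0.0219167.
Recurrence: B ← B·(1+r) − €355.00.
Month 1: interest €283.73; balance after payment €12,874.73.
Month 2: interest €282.17; balance after payment €12,801.90.
Closed form: n = −ln(1 − rB₀/P)/ln(1+r) = −ln(0.20075)/ln(1.02192) ≈ 74.063, so the balance reaches zero during payment 75.

75 payments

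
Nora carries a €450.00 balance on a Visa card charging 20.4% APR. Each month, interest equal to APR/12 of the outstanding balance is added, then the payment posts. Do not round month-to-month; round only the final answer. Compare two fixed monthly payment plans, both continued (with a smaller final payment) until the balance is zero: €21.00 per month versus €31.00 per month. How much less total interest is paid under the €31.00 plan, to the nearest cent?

€43.17

Monthly rate r = 20.4%/12 = 1.7% = 0.017.
At €21.00/mo: n = ⌈−ln(1 − rB₀/P)/ln(1+r)⌉ = 27 payments (last €18.36); total interest = total paid − €450.00 = €114.36.
At €31.00/mo: 17 payments (last €25.19); total interest €71.19.
Interest saved = €114.36 − €71.19 = €43.17.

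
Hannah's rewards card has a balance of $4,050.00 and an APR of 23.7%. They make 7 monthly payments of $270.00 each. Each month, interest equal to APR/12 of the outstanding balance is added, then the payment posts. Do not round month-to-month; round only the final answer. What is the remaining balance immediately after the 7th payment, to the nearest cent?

Monthly rate r = 23.7%/12 = 1.975% = 0.01975.
Each month: B ← B·(1+r) − $270.00.
Month 1: interest $79.99; balance after payment $3,859.99.
Month 2: interest $76.23; balance after payment $3,666.22.
Month 3: interest $72.41; balance after payment $3,468.63.
Month 4: interest $68.51; balance after payment $3,267.14.
Month 5: interest $64.53; balance after payment $3,061.66.
Month 6: interest $60.47; balance after payment $2,852.13.
Month 7: interest $56.33; balance after payment $2,638.46.

$2,638.46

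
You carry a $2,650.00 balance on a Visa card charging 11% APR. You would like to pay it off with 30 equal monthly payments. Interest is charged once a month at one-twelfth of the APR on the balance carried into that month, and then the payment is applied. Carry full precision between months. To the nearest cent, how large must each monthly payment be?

$101.44

Monthly rate r = 11%/12 = 0.916667% = 0.00916667.
Level-payment amortization: P = B₀·r / (1 − (1+r)^(−n)) = 2650.00·0.00916667 / (1 − 1.00917^(−30)).
Denominator 1 − (1+r)^(−30) = 0.239475714.
P = 24.2917 / 0.239475714 ≈ 101.44.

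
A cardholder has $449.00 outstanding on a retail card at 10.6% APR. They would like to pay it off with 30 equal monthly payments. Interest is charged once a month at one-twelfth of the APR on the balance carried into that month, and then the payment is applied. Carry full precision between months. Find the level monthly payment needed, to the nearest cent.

Monthly rate r = 10.6%/12 = 0.883333% = 0.00883333.
Level-payment amortization: P = B₀·r / (1 − (1+r)^(−n)) = 449.00·0.00883333 / (1 − 1.00883^(−30)).
Denominator 1 − (1+r)^(−30) = 0.231900833.
P = 3.96617 / 0.231900833 ≈ 17.10.

$17.10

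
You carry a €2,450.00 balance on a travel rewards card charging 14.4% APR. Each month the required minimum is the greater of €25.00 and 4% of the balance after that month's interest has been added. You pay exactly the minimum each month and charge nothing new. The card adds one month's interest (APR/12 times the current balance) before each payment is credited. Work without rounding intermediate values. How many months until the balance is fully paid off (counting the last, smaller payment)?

Monthly rate r = 14.4%/12 = 1.2% = 0.012.
While 4% of the post-interest balance exceeds €25.00, each month B ← (B·(1+r))·(1 − 0.04), i.e. B shrinks by the factor (1+r)·0.96 = 0.97152.
This holds for months 1–48. Entering month 49 the balance is €612.14; 4% of the post-interest balance is now below €25.00, so the flat €25.00 minimum applies from here.
From month 49 a fixed €25.00 at rate r clears €612.14 in 30 more payments. Total: 48 + 30 = 78 months.

78 months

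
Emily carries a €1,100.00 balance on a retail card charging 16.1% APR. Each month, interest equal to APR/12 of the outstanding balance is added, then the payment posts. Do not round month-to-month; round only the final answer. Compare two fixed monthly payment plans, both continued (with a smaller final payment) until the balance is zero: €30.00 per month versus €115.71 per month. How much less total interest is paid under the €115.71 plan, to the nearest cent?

€339.55

Monthly rate r = 16.1%/12 = 1.34167% = 0.0134167.
At €30.00/mo: n = ⌈−ln(1 − rB₀/P)/ln(1+r)⌉ = 51 payments (last €24.32); total interest = total paid − €1,100.00 = €424.32.
At €115.71/mo: 11 payments (last €27.67); total interest €84.77.
Interest saved = €424.32 − €84.77 = €339.55.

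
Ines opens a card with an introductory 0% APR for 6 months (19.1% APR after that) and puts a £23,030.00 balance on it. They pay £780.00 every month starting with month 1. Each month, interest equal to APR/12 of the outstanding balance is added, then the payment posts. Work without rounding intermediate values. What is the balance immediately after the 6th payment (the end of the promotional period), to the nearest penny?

Promo months 1–6 at r₀ = 0%/12 = 0; months 7+ at r₁ = 19.1%/12 = 0.0159167.
After month 6 (no interest yet): B = £23,030.00 − 6·£780.00 = £18,350.00.

£18,350.00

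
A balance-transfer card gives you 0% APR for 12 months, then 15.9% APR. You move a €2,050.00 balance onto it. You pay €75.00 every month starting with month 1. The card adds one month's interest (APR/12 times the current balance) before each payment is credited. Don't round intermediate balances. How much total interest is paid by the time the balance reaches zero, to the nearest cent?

€144.12

Promo months 1–12 at r₀ = 0%/12 = 0; months 13+ at r₁ = 15.9%/12 = 0.01325.
After month 12 (no interest yet): B = €2,050.00 − 12·€75.00 = €1,150.00.
Then at r₁ with €75.00/mo: n₂ = −ln(1 − r₁·B/P)/ln(1+r₁) ≈ 17.25 → 18 more payments.
Total paid = 29·€75.00 + €19.12 = €2,194.12; interest = €2,194.12 − €2,050.00 = €144.12.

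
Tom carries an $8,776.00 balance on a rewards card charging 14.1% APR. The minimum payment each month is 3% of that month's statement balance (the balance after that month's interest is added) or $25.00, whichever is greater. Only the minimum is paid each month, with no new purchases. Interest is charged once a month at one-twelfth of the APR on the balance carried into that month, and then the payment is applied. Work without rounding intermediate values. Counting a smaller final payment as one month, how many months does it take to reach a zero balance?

168 months

Monthly rate r = 14.1%/12 = 1.175% = 0.01175.
While 3% of the post-interest balance exceeds $25.00, each month B ← (B·(1+r))·(1 − 0.03), i.e. B shrinks by the factor (1+r)·0.97 = 0.9814.
This holds for months 1–127. Entering month 128 the balance is $808.36; 3% of the post-interest balance is now below $25.00, so the flat $25.00 minimum applies from here.
From month 128 a fixed $25.00 at rate r clears $808.36 in 41 more payments. Total: 127 + 41 = 168 months.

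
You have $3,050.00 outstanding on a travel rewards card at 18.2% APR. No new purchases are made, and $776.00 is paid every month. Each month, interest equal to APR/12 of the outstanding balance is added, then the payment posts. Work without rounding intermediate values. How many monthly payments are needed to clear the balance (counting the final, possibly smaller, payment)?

Monthly rate r = 18.2%/12 = 1.51667% = 0.0151667.
Recurrence: B ← B·(1+r) − $776.00.
Month 1: interest $46.26; balance after payment $2,320.26.
Month 2: interest $35.19; balance after payment $1,579.45.
Month 3: interest $23.95; balance after payment $827.40.
Month 4: interest $12.55; balance after payment $63.95.
Month 5: interest $0.97; balance after payment $0.00.

5 payments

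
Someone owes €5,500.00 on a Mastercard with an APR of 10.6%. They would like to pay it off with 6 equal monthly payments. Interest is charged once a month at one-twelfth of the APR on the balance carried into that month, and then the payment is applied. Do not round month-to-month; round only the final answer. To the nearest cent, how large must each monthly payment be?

€945.21

Monthly rate r = 10.6%/12 = 0.883333% = 0.00883333.
Level-payment amortization: P = B₀·r / (1 − (1+r)^(−n)) = 5500.00·0.00883333 / (1 − 1.00883^(−6)).
Denominator 1 − (1+r)^(−6) = 0.0513992606.
P = 48.5833 / 0.0513992606 ≈ 945.21.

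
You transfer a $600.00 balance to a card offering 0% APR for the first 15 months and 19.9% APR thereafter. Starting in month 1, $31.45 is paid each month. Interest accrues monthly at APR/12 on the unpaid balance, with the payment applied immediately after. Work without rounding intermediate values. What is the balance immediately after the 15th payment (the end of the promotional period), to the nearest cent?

$128.25

Promo months 1–15 at r₀ = 0%/12 = 0; months 16+ at r₁ = 19.9%/12 = 0.0165833.
After month 15 (no interest yet): B = $600.00 − 15·$31.45 = $128.25.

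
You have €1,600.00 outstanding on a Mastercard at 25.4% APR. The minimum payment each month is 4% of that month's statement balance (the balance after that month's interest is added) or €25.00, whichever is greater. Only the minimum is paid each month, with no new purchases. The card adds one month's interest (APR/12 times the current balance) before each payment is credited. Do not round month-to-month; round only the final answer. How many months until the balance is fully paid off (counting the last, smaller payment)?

84 months

Monthly rate r = 25.4%/12 = 2.11667% = 0.0211667.
While 4% of the post-interest balance exceeds €25.00, each month B ← (B·(1+r))·(1 − 0.04), i.e. B shrinks by the factor (1+r)·0.96 = 0.98032.
This holds for months 1–49. Entering month 50 the balance is €604.15; 4% of the post-interest balance is now below €25.00, so the flat €25.00 minimum applies from here.
From month 50 a fixed €25.00 at rate r clears €604.15 in 35 more payments. Total: 49 + 35 = 84 months.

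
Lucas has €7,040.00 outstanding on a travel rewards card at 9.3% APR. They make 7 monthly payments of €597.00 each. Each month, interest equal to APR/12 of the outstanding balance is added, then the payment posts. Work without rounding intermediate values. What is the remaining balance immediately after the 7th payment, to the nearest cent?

Monthly rate r = 9.3%/12 = 0.775% = 0.00775.
Each month: B ← B·(1+r) − €597.00.
Month 1: interest €54.56; balance after payment €6,497.56.
Month 2: interest €50.36; balance after payment €5,950.92.
Month 3: interest €46.12; balance after payment €5,400.04.
Month 4: interest €41.85; balance after payment €4,844.89.
Month 5: interest €37.55; balance after payment €4,285.43.
Month 6: interest €33.21; balance after payment €3,721.65.
Month 7: interest €28.84; balance after payment €3,153.49.

€3,153.49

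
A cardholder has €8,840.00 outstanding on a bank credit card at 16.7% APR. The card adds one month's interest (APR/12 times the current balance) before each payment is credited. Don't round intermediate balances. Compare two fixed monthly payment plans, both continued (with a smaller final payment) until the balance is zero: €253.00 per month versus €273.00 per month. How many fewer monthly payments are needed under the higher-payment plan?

5 fewer payments

Monthly rate r = 16.7%/12 = 1.39167% = 0.0139167.
At €253.00/mo: n = ⌈−ln(1 − rB₀/P)/ln(1+r)⌉ = 49 payments (last €48.60); total interest = total paid − €8,840.00 = €3,352.60.
At €273.00/mo: 44 payments (last €93.29); total interest €2,992.29.
Payments saved = 49 − 44 = 5.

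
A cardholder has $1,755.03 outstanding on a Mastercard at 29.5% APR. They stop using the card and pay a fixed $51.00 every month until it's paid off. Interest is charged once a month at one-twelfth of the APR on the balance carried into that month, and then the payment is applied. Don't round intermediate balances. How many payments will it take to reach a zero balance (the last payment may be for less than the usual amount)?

Monthly rate r = 29.5%/12 = 2.45833% = 0.0245833.
Recurrence: B ← B·(1+r) − $51.00.
Month 1: interest $43.14; balance after payment $1,747.17.
Month 2: interest $42.95; balance after payment $1,739.13.
Closed form: n = −ln(1 − rB₀/P)/ln(1+r) = −ln(0.15403)/ln(1.02458) ≈ 77.024, so the balance reaches zero during payment 78.

78 months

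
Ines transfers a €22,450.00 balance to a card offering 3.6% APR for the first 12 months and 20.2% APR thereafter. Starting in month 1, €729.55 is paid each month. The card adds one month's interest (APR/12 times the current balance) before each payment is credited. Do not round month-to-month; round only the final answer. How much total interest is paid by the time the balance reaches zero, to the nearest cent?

Promo months 1–12 at r₀ = 3.6%/12 = 0.003; months 13+ at r₁ = 20.2%/12 = 0.0168333.
After month 12: iterate B ← B·(1+r₀) − €729.55 for 12 months → €14,371.16.
Then at r₁ with €729.55/mo: n₂ = −ln(1 − r₁·B/P)/ln(1+r₁) ≈ 24.13 → 25 more payments.
Total paid = 36·€729.55 + €97.84 = €26,361.64; interest = €26,361.64 − €22,450.00 = €3,911.64.

€3,911.64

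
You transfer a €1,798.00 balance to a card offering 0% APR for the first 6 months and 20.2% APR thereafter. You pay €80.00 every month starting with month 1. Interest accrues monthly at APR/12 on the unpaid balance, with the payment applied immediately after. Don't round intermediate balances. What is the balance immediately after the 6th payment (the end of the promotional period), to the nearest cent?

Promo months 1–6 at r₀ = 0%/12 = 0; months 7+ at r₁ = 20.2%/12 = 0.0168333.
After month 6 (no interest yet): B = €1,798.00 − 6·€80.00 = €1,318.00.

€1,318.00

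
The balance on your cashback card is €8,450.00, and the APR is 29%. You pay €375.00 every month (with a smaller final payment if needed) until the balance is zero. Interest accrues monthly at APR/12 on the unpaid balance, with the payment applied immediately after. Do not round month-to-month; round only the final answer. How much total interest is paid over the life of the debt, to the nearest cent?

€3,901.17

Monthly rate r = 29%/12 = 2.41667% = 0.0241667.
Payoff takes n = ⌈−ln(1 − rB₀/P)/ln(1+r)⌉ = ⌈32.936⌉ = 33 payments; the last is €351.17.
Total paid = 32·€375.00 + €351.17 = €12,351.17.
Total interest = total paid − principal = €12,351.17 − €8,450.00 = €3,901.17.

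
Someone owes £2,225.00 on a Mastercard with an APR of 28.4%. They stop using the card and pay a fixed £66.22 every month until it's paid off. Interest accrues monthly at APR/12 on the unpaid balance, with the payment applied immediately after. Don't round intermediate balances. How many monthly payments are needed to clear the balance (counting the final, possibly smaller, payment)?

Monthly rate r = 28.4%/12 = 2.36667% = 0.0236667.
Recurrence: B ← B·(1+r) − £66.22.
Month 1: interest £52.66; balance after payment £2,211.44.
Month 2: interest £52.34; balance after payment £2,197.56.
Closed form: n = −ln(1 − rB₀/P)/ln(1+r) = −ln(0.2048)/ln(1.02367) ≈ 67.793, so the balance reaches zero during payment 68.

68 payments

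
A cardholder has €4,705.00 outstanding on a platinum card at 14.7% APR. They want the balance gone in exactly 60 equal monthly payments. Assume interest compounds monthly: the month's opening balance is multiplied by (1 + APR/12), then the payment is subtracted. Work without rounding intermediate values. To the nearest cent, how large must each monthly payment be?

€111.19

Monthly rate r = 14.7%/12 = 1.225% = 0.01225.
Level-payment amortization: P = B₀·r / (1 − (1+r)^(−n)) = 4705.00·0.01225 / (1 − 1.01225^(−60)).
Denominator 1 − (1+r)^(−60) = 0.518348548.
P = 57.6362 / 0.518348548 ≈ 111.19.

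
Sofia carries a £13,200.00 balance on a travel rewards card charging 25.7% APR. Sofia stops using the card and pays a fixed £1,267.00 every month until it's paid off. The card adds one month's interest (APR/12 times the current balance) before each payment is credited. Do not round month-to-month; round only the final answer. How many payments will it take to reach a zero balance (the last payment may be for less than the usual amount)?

Monthly rate r = 25.7%/12 = 2.14167% = 0.0214167.
Recurrence: B ← B·(1+r) − £1,267.00.
Month 1: interest £282.70; balance after payment £12,215.70.
Month 2: interest £261.62; balance after payment £11,210.32.
Closed form: n = −ln(1 − rB₀/P)/ln(1+r) = −ln(0.77687)/ln(1.02142) ≈ 11.915, so the balance reaches zero during payment 12.

12 months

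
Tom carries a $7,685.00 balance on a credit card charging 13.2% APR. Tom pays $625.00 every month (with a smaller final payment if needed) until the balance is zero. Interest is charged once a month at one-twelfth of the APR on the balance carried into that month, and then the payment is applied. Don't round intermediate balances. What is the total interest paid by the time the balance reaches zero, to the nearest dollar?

$618

Monthly rate r = 13.2%/12 = 1.1% = 0.011.
Payoff takes n = ⌈−ln(1 − rB₀/P)/ln(1+r)⌉ = ⌈13.284⌉ = 14 payments; the last is $177.94.
Total paid = 13·$625.00 + $177.94 = $8,302.94.
Total interest = total paid − principal = $8,302.94 − $7,685.00 = $617.94.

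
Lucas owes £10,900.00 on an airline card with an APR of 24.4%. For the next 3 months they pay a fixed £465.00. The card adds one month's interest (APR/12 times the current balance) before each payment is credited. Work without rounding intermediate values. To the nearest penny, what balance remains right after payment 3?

Monthly rate r = 24.4%/12 = 2.03333% = 0.0203333.
Each month: B ← B·(1+r) − £465.00.
Month 1: interest £221.63; balance after payment £10,656.63.
Month 2: interest £216.68; balance after payment £10,408.32.
Month 3: interest £211.64; balance after payment £10,154.95.

£10,154.95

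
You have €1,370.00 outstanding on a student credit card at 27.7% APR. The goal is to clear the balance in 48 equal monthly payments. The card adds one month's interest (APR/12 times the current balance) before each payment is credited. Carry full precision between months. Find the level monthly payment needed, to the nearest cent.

€47.51

Monthly rate r = 27.7%/12 = 2.30833% = 0.0230833.
Level-payment amortization: P = B₀·r / (1 − (1+r)^(−n)) = 1370.00·0.0230833 / (1 − 1.02308^(−48)).
Denominator 1 − (1+r)^(−48) = 0.665595949.
P = 31.6242 / 0.665595949 ≈ 47.51.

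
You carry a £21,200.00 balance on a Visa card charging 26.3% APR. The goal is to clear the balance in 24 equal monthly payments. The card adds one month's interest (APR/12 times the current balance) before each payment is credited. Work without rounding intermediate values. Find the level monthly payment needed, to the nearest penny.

£1,145.35

Monthly rate r = 26.3%/12 = 2.19167% = 0.0219167.
Level-payment amortization: P = B₀·r / (1 − (1+r)^(−n)) = 21200.00·0.0219167 / (1 − 1.02192^(−24)).
Denominator 1 − (1+r)^(−24) = 0.405668941.
P = 464.633 / 0.405668941 ≈ 1145.35.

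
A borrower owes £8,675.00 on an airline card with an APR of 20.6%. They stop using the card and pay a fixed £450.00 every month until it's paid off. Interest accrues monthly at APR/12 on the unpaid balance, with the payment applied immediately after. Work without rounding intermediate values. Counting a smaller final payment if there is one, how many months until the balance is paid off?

Monthly rate r = 20.6%/12 = 1.71667% = 0.0171667.
Recurrence: B ← B·(1+r) − £450.00.
Month 1: interest £148.92; balance after payment £8,373.92.
Month 2: interest £143.75; balance after payment £8,067.67.
Closed form: n = −ln(1 − rB₀/P)/ln(1+r) = −ln(0.66906)/ln(1.01717) ≈ 23.611, so the balance reaches zero during payment 24.

24 payments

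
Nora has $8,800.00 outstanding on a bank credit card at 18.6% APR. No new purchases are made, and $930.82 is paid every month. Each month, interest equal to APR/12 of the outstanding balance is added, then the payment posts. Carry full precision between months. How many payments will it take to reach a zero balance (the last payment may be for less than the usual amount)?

11 months

Monthly rate r = 18.6%/12 = 1.55% = 0.0155.
Recurrence: B ← B·(1+r) − $930.82.
Month 1: interest $136.40; balance after payment $8,005.58.
Month 2: interest $124.09; balance after payment $7,198.85.
Closed form: n = −ln(1 − rB₀/P)/ln(1+r) = −ln(0.85346)/ln(1.0155) ≈ 10.302, so the balance reaches zero during payment 11.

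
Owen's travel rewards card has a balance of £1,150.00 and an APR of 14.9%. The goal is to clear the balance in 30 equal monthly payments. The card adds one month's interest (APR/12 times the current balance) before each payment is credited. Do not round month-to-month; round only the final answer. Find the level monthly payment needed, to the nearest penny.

Monthly rate r = 14.9%/12 = 1.24167% = 0.0124167.
Level-payment amortization: P = B₀·r / (1 − (1+r)^(−n)) = 1150.00·0.0124167 / (1 − 1.01242^(−30)).
Denominator 1 − (1+r)^(−30) = 0.309408196.
P = 14.2792 / 0.309408196 ≈ 46.15.

£46.15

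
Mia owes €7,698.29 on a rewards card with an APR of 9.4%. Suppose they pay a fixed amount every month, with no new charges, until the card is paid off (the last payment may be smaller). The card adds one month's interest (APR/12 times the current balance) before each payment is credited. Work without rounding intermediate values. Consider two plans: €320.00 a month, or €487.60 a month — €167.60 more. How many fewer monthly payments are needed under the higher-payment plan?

10 fewer payments

Monthly rate r = 9.4%/12 = 0.783333% = 0.00783333.
At €320.00/mo: n = ⌈−ln(1 − rB₀/P)/ln(1+r)⌉ = 27 payments (last €243.56); total interest = total paid − €7,698.29 = €865.27.
At €487.60/mo: 17 payments (last €448.30); total interest €551.61.
Payments saved = 27 − 17 = 10.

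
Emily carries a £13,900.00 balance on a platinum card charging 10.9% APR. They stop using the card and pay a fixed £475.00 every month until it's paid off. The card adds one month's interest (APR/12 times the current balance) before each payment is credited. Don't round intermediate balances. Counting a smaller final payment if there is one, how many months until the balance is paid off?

Monthly rate r = 10.9%/12 = 0.908333% = 0.00908333.
Recurrence: B ← B·(1+r) − £475.00.
Month 1: interest £126.26; balance after payment £13,551.26.
Month 2: interest £123.09; balance after payment £13,199.35.
Closed form: n = −ln(1 − rB₀/P)/ln(1+r) = −ln(0.73419)/ln(1.00908) ≈ 34.171, so the balance reaches zero during payment 35.

35 payments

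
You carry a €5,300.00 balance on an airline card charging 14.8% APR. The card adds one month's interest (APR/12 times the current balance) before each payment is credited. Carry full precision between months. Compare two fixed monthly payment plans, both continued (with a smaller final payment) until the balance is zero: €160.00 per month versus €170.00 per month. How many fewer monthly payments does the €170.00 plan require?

Monthly rate r = 14.8%/12 = 1.23333% = 0.0123333.
At €160.00/mo: n = ⌈−ln(1 − rB₀/P)/ln(1+r)⌉ = 43 payments (last €135.00); total interest = total paid − €5,300.00 = €1,555.00.
At €170.00/mo: 40 payments (last €101.19); total interest €1,431.19.
Payments saved = 43 − 40 = 3.

3 fewer payments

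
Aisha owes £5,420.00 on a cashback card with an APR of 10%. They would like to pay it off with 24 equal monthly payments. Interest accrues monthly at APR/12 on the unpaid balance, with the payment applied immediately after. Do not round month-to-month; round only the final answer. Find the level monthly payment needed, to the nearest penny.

£250.11

Monthly rate r = 10%/12 = 0.833333% = 0.00833333.
Level-payment amortization: P = B₀·r / (1 − (1+r)^(−n)) = 5420.00·0.00833333 / (1 − 1.00833^(−24)).
Denominator 1 − (1+r)^(−24) = 0.180590457.
P = 45.1667 / 0.180590457 ≈ 250.11.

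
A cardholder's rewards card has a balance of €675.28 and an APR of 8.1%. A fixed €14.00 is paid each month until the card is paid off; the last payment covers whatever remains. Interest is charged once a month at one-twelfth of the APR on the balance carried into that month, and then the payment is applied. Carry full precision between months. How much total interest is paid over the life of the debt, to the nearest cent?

€144.47

Monthly rate r = 8.1%/12 = 0.675% = 0.00675.
Payoff takes n = ⌈−ln(1 − rB₀/P)/ln(1+r)⌉ = ⌈58.553⌉ = 59 payments; the last is €7.75.
Total paid = 58·€14.00 + €7.75 = €819.75.
Total interest = total paid − principal = €819.75 − €675.28 = €144.47.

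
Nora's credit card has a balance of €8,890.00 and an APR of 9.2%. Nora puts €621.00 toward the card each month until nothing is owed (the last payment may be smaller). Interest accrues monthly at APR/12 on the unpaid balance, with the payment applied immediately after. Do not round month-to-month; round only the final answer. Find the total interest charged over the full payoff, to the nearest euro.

Monthly rate r = 9.2%/12 = 0.766667% = 0.00766667.
Payoff takes n = ⌈−ln(1 − rB₀/P)/ln(1+r)⌉ = ⌈15.222⌉ = 16 payments; the last is €138.23.
Total paid = 15·€621.00 + €138.23 = €9,453.23.
Total interest = total paid − principal = €9,453.23 − €8,890.00 = €563.23.

€563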